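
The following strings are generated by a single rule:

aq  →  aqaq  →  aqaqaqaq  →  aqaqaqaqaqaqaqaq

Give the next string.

Each string is two copies of the previous one concatenated.
Doubling aqaqaqaqaqaqaqaq:

aqaqaqaqaqaqaqaqaqaqaqaqaqaqaqaq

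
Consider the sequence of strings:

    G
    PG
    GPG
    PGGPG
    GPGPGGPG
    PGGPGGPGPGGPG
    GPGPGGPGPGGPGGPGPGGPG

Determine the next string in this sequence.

PGGPGGPGPGGPGGPGPGGPGPGGPGGPGPGGPG

From term 3 onward, concatenate the second-to-last term with the last: G·PG = GPG, PG·GPG = PGGPG, …
The next term joins PGGPGGPGPGGPG and GPGPGGPGPGGPGGPGPGGPG.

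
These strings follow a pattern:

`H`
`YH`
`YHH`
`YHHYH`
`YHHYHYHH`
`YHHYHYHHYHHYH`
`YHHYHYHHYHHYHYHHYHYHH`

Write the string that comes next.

From term 3 onward, concatenate the last term with the second-to-last: YH·H = YHH, YHH·YH = YHHYH, …
Continuing: YHHYHYHHYHHYHYHHYHYHH · YHHYHYHHYHHYH gives term 8.

YHHYHYHHYHHYHYHHYHYHHYHHYHYHHYHHYH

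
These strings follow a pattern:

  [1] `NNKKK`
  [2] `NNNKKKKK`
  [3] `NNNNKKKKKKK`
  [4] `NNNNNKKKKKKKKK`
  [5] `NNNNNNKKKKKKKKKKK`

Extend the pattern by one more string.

NNNNNNNKKKKKKKKKKKKK

Each string has the form N^{n} K^{2n-1}, where the shown terms are n = 2, 3, 4, 5, 6.
Setting n = 7 gives 7, 13 characters in each block.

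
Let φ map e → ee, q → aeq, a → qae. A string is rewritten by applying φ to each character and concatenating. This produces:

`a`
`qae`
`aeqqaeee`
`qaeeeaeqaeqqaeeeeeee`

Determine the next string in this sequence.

Applying the rule to each of the 20 symbols of qaeeeaeqaeqqaeeeeeee gives the pieces aeq qae ee ee ee qae ee aeq qae ee aeq aeq qae ee ee ee ee ee ee ee, which concatenate to the answer.

aeqqaeeeeeeeqaeeeaeqqaeeeaeqaeqqaeeeeeeeeeeeeeee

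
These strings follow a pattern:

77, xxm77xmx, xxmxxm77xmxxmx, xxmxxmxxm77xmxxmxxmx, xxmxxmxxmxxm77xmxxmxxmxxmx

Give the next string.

s(k+1) = xxm·s(k)·xmx, so each term gains xxm as a prefix and xmx as a suffix.
One more step from xxmxxmxxmxxm77xmxxmxxmxxmx gives the answer.

xxmxxmxxmxxmxxm77xmxxmxxmxxmxxmx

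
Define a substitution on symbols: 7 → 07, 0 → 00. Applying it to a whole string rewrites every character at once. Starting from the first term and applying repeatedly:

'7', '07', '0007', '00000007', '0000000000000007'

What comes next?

Replace each of the 16 characters of 0000000000000007 in place — 00 00 00 00 00 00 00 00 00 00 00 00 00 00 00 07 — and concatenate.

00000000000000000000000000000007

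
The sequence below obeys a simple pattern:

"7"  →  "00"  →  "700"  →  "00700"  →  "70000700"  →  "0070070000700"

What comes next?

From term 3 onward, concatenate the second-to-last term with the last: 7·00 = 700, 00·700 = 00700, …
Continuing: 70000700 · 0070070000700 gives term 7.

700007000070070000700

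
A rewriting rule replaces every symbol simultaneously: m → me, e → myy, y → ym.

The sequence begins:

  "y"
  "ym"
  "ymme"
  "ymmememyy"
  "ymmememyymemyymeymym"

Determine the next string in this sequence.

Rewriting the 20 symbols of ymmememyymemyymeymym one by one yields ym me me myy me myy me ym ym me myy me ym ym me myy ym me ym me; concatenated:

ymmememyymemyymeymymmemyymeymymmemyyymmeymme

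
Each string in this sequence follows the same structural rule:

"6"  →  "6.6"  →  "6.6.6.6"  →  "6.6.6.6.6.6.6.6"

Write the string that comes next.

Each string is two copies of the previous one joined by '.'.
So the next term is two copies of 6.6.6.6.6.6.6.6 with '.' between the halves.

6.6.6.6.6.6.6.6.6.6.6.6.6.6.6.6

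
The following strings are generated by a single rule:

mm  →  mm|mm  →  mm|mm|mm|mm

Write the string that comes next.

s(k+1) = s(k)·|·s(k) — each term doubles the last with '|' between the halves.
Doubling mm|mm|mm|mm with '|' between the halves:

mm|mm|mm|mm|mm|mm|mm|mm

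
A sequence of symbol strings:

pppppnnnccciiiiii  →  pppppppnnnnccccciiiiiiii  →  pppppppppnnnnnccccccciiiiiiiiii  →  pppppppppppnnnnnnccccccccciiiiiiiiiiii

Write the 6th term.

The n-th term is 2n+1 p's then n+1 n's then 2n-1 c's then 2n+2 i's, where the shown terms are n = 2, 3, 4, 5.
At n = 7 the blocks have lengths 15, 8, 13, 16.

pppppppppppppppnnnnnnnnccccccccccccciiiiiiiiiiiiiiii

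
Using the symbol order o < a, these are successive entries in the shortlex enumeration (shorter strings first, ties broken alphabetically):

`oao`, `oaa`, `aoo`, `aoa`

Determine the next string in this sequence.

aao

Find the rightmost character of aoa below a, bump it to the next letter, and reset everything to its right to o.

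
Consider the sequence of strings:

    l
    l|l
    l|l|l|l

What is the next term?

l|l|l|l|l|l|l|l

Every step duplicates the string with '|' between the halves.
So the next term is two copies of l|l|l|l with '|' between the halves.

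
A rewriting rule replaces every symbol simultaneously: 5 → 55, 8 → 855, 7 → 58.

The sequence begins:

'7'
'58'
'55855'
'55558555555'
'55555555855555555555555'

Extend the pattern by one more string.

55555555555555558555555555555555555555555555555

φ(55555555855555555555555) expands symbol-by-symbol to 55 55 55 55 55 55 55 55 855 55 55 55 55 55 55 55 55 55 55 55 55 55 55; joining the 23 pieces gives the next term.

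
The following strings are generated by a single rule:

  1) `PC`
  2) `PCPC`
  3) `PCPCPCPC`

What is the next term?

PCPCPCPCPCPCPCPC

Each string is two copies of the previous one concatenated.
One more doubling of PCPCPCPC gives the answer.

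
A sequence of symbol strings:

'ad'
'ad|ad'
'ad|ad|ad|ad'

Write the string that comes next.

ad|ad|ad|ad|ad|ad|ad|ad

Every step duplicates the string with '|' between the halves.
One more doubling of ad|ad|ad|ad gives the answer.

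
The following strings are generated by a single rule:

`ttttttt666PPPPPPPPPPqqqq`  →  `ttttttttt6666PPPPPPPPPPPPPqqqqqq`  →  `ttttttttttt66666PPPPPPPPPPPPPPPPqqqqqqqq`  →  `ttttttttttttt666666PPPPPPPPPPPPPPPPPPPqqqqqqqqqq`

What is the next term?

ttttttttttttttt6666666PPPPPPPPPPPPPPPPPPPPPPqqqqqqqqqqqq

Term n consists of 2n+1 t's, followed by n 6's, followed by 3n+1 P's, followed by 2n-2 q's, where the shown terms are n = 3, 4, 5, 6.
At n = 7 the blocks have lengths 15, 7, 22, 12.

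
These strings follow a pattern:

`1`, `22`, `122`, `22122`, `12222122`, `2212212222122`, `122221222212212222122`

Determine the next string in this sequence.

This is a Fibonacci-style word recurrence s(k) = s(k−2)·s(k−1): e.g. 1·22 = 122.
The next term joins 2212212222122 and 122221222212212222122.

2212212222122122221222212212222122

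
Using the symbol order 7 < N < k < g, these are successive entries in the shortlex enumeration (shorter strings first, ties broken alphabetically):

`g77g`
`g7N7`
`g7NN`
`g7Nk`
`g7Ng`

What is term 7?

Advancing 2 positions from g7Ng through g7Ng → g7k7 reaches term 7.

g7kN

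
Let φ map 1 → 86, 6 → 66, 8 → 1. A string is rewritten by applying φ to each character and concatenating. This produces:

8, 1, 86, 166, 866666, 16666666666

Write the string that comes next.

Expanding 16666666666: 1→86, 6→66, 6→66, 6→66, 6→66, 6→66, 6→66, 6→66, 6→66, 6→66, 6→66. Concatenated: 86 66 66 66 66 66 66 66 66 66 66.

8666666666666666666666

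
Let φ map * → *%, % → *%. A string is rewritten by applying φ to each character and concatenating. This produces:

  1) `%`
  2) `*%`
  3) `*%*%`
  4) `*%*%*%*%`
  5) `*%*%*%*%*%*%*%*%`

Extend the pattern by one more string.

φ(*%*%*%*%*%*%*%*%) expands symbol-by-symbol to *% *% *% *% *% *% *% *% *% *% *% *% *% *% *% *%; joining the 16 pieces gives the next term.

*%*%*%*%*%*%*%*%*%*%*%*%*%*%*%*%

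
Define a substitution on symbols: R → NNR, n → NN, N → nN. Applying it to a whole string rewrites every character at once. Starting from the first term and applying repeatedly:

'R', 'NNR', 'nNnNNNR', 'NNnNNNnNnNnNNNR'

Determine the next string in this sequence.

Replace each of the 15 characters of NNnNNNnNnNnNNNR in place — nN nN NN nN nN nN NN nN NN nN NN nN nN nN NNR — and concatenate.

nNnNNNnNnNnNNNnNNNnNNNnNnNnNNNR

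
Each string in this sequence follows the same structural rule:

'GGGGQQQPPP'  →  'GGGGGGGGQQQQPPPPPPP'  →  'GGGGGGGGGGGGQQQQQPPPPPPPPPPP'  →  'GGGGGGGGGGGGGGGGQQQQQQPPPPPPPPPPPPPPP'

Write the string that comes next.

GGGGGGGGGGGGGGGGGGGGQQQQQQQPPPPPPPPPPPPPPPPPPP

Each string has the form G^{4n} Q^{n+2} P^{4n-1} (n = 1, 2, …).
At n = 5 the blocks have lengths 20, 7, 19.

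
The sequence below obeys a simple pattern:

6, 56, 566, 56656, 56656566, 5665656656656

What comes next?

566565665665656656566

This is a Fibonacci-style word recurrence s(k) = s(k−1)·s(k−2): e.g. 56·6 = 566.
So term 7 is 5665656656656·56656566.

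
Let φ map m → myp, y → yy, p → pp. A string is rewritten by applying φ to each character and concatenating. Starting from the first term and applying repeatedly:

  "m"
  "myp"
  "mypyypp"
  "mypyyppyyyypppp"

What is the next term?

mypyyppyyyyppppyyyyyyyypppppppp

Replace each of the 15 characters of mypyyppyyyypppp in place — myp yy pp yy yy pp pp yy yy yy yy pp pp pp pp — and concatenate.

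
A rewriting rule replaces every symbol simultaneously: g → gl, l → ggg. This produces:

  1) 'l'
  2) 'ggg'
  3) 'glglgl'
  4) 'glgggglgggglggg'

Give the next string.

φ(glgggglgggglggg) expands symbol-by-symbol to gl ggg gl gl gl gl ggg gl gl gl gl ggg gl gl gl; joining the 15 pieces gives the next term.

glgggglglglglgggglglglglgggglglgl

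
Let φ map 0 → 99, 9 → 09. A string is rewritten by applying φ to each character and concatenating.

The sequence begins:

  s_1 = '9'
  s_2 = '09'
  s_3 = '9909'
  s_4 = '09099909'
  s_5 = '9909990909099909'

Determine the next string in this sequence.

09099909090999099909990909099909

Applying the rule to each of the 16 symbols of 9909990909099909 gives the pieces 09 09 99 09 09 09 99 09 99 09 99 09 09 09 99 09, which concatenate to the answer.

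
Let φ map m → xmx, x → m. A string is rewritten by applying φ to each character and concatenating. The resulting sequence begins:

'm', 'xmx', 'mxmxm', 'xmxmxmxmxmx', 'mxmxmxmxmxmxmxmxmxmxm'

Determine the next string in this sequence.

Rewriting the 21 symbols of mxmxmxmxmxmxmxmxmxmxm one by one yields xmx m xmx m xmx m xmx m xmx m xmx m xmx m xmx m xmx m xmx m xmx; concatenated:

xmxmxmxmxmxmxmxmxmxmxmxmxmxmxmxmxmxmxmxmxmx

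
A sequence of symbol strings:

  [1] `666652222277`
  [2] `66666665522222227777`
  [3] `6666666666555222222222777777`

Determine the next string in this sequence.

666666666666655552222222222277777777

The n-th term is 3n+1 6's then n 5's then 2n+3 2's then 2n 7's (n = 1, 2, …).
For the next term, n = 4, so the run lengths are 13, 4, 11, 8.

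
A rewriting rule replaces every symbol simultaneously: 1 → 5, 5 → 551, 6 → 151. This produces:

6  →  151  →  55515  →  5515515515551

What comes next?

5515515551551555155155515515515

Applying the rule to each of the 13 symbols of 5515515515551 gives the pieces 551 551 5 551 551 5 551 551 5 551 551 551 5, which concatenate to the answer.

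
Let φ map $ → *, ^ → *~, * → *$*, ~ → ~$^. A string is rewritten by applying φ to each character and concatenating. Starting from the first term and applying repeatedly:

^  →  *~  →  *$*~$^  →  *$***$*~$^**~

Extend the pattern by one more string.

*$***$**$**$***$*~$^**~*$**$*~$^

φ(*$***$*~$^**~) expands symbol-by-symbol to *$* * *$* *$* *$* * *$* ~$^ * *~ *$* *$* ~$^; joining the 13 pieces gives the next term.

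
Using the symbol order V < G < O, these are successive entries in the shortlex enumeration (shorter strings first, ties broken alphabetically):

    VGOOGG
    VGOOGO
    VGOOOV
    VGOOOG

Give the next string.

Treat VGOOOG as a base-3 numeral over the given alphabet and add one, carrying through any trailing O's.

VGOOOO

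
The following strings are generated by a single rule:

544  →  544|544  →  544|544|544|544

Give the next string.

544|544|544|544|544|544|544|544

Each string is two copies of the previous one joined by '|'.
One more doubling of 544|544|544|544 gives the answer.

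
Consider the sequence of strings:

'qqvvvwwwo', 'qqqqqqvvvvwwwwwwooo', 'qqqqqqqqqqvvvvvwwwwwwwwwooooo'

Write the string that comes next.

qqqqqqqqqqqqqqvvvvvvwwwwwwwwwwwwooooooo

Each string has the form q^{4n-2} v^{n+2} w^{3n} o^{2n-1} (n = 1, 2, …).
For the next term, n = 4, so the run lengths are 14, 6, 12, 7.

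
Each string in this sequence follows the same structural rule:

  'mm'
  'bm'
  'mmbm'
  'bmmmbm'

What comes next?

From term 3 onward, concatenate the second-to-last term with the last: mm·bm = mmbm, bm·mmbm = bmmmbm, …
Continuing: mmbm · bmmmbm gives term 5.

mmbmbmmmbm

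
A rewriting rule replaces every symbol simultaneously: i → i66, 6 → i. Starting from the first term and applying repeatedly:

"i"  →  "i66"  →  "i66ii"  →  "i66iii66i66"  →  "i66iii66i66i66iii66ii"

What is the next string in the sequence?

Applying the rule to each of the 21 symbols of i66iii66i66i66iii66ii gives the pieces i66 i i i66 i66 i66 i i i66 i i i66 i i i66 i66 i66 i i i66 i66, which concatenate to the answer.

i66iii66i66i66iii66iii66iii66i66i66iii66i66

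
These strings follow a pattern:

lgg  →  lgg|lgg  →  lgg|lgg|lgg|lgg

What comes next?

s(k+1) = s(k)·|·s(k) — each term doubles the last with '|' between the halves.
Doubling lgg|lgg|lgg|lgg with '|' between the halves:

lgg|lgg|lgg|lgg|lgg|lgg|lgg|lgg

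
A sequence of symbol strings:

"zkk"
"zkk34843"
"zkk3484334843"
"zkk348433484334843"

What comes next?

The strings grow by a fixed suffix 34843 each time.
Applying this once more to zkk348433484334843:

zkk34843348433484334843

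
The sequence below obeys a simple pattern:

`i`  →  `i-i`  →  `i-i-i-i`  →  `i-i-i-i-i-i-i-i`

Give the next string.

Every step duplicates the string with '-' between the halves.
Doubling i-i-i-i-i-i-i-i with '-' between the halves:

i-i-i-i-i-i-i-i-i-i-i-i-i-i-i-i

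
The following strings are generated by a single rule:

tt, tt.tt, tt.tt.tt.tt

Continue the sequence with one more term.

Every step duplicates the string with '.' between the halves.
Doubling tt.tt.tt.tt with '.' between the halves:

tt.tt.tt.tt.tt.tt.tt.tt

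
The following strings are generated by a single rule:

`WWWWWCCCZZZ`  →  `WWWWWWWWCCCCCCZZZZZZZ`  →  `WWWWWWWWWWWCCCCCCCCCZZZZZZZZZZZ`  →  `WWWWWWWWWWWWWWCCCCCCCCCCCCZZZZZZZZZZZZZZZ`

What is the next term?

The n-th term is 3n+2 W's then 3n C's then 4n-1 Z's (n = 1, 2, …).
At n = 5 the blocks have lengths 17, 15, 19.

WWWWWWWWWWWWWWWWWCCCCCCCCCCCCCCCZZZZZZZZZZZZZZZZZZZ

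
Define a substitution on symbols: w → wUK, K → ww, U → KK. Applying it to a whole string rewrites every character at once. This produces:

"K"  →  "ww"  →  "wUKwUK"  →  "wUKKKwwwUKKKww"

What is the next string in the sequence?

Replace each of the 14 characters of wUKKKwwwUKKKww in place — wUK KK ww ww ww wUK wUK wUK KK ww ww ww wUK wUK — and concatenate.

wUKKKwwwwwwwUKwUKwUKKKwwwwwwwUKwUK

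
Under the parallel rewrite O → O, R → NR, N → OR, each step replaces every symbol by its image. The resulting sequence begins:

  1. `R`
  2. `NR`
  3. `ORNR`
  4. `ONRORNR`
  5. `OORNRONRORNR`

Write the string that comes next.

OONRORNROORNRONRORNR

Rewriting each symbol of OORNRONRORNR: O→O, O→O, R→NR, N→OR, R→NR, O→O, N→OR, R→NR, O→O, R→NR, N→OR, R→NR, which concatenates to O O NR OR NR O OR NR O NR OR NR.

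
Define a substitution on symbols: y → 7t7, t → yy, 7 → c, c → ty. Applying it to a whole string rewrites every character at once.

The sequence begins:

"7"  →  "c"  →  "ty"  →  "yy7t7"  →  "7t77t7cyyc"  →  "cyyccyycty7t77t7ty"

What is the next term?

φ(cyyccyycty7t77t7ty) expands symbol-by-symbol to ty 7t7 7t7 ty ty 7t7 7t7 ty yy 7t7 c yy c c yy c yy 7t7; joining the 18 pieces gives the next term.

ty7t77t7tyty7t77t7tyyy7t7cyyccyycyy7t7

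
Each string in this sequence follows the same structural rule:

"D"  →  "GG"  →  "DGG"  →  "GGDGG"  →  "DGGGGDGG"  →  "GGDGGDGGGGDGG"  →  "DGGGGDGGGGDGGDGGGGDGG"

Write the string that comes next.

From term 3 onward, concatenate the second-to-last term with the last: D·GG = DGG, GG·DGG = GGDGG, …
So term 8 is GGDGGDGGGGDGG·DGGGGDGGGGDGGDGGGGDGG.

GGDGGDGGGGDGGDGGGGDGGGGDGGDGGGGDGG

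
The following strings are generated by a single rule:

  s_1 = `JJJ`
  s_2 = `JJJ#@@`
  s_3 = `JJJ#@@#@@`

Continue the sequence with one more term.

JJJ#@@#@@#@@

Each term is the previous one with #@@ appended.
One more step from JJJ#@@#@@ gives the answer.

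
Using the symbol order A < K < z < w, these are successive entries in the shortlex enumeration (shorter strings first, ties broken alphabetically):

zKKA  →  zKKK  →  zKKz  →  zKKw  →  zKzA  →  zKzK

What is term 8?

Stepping forward 2 times from zKzK: zKzK → zKzz, then the target.

zKzw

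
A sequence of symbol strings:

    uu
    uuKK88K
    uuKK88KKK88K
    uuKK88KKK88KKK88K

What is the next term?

uuKK88KKK88KKK88KKK88K

Each term is the previous one with KK88K appended.
So the next term is uuKK88KKK88KKK88K·KK88K.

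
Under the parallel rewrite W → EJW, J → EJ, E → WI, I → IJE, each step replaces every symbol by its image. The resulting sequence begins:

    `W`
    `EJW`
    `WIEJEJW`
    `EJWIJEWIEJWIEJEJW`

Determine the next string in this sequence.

Applying the rule to each of the 17 symbols of EJWIJEWIEJWIEJEJW gives the pieces WI EJ EJW IJE EJ WI EJW IJE WI EJ EJW IJE WI EJ WI EJ EJW, which concatenate to the answer.

WIEJEJWIJEEJWIEJWIJEWIEJEJWIJEWIEJWIEJEJW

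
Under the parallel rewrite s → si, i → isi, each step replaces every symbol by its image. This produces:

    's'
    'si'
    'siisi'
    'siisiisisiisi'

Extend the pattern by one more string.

siisiisisiisiisisiisisiisiisisiisi

Replace each of the 13 characters of siisiisisiisi in place — si isi isi si isi isi si isi si isi isi si isi — and concatenate.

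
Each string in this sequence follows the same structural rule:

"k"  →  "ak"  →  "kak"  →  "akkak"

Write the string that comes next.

kakakkak

This is a Fibonacci-style word recurrence s(k) = s(k−2)·s(k−1): e.g. k·ak = kak.
So term 5 is kak·akkak.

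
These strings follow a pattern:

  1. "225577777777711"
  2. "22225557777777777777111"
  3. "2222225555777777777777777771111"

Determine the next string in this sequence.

222222225555577777777777777777777711111

The n-th term is 2n-2 2's then n 5's then 4n+1 7's then n 1's, where the shown terms are n = 2, 3, 4.
For the next term, n = 5, so the run lengths are 8, 5, 21, 5.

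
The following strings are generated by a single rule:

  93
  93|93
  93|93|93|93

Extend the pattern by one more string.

Every step duplicates the string with '|' between the halves.
One more doubling of 93|93|93|93 gives the answer.

93|93|93|93|93|93|93|93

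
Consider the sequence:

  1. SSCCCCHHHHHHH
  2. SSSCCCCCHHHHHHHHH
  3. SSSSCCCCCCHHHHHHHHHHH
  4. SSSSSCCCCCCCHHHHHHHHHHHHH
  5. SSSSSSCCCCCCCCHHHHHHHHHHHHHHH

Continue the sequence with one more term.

Term n consists of n-1 S's, followed by n+1 C's, followed by 2n+1 H's, where the shown terms are n = 3, 4, 5, 6, 7.
For the next term, n = 8, so the run lengths are 7, 9, 17.

SSSSSSSCCCCCCCCCHHHHHHHHHHHHHHHHH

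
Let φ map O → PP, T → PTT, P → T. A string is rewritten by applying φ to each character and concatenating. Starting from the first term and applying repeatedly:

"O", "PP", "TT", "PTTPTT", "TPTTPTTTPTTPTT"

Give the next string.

PTTTPTTPTTTPTTPTTPTTTPTTPTTTPTTPTT

φ(TPTTPTTTPTTPTT) expands symbol-by-symbol to PTT T PTT PTT T PTT PTT PTT T PTT PTT T PTT PTT; joining the 14 pieces gives the next term.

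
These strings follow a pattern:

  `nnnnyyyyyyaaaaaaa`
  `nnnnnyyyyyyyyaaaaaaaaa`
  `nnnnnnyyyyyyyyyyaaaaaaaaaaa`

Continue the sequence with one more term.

Reading off run lengths: n runs 4, 5, 6; y runs 6, 8, 10; a runs 7, 9, 11 — each is linear in n, where the shown terms are n = 3, 4, 5.
For the next term, n = 6, so the run lengths are 7, 12, 13.

nnnnnnnyyyyyyyyyyyyaaaaaaaaaaaaa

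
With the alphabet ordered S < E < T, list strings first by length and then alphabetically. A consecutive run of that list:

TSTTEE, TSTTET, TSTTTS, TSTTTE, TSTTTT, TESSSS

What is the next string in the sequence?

TESSSE

Treat TESSSS as a base-3 numeral over the given alphabet and add one, carrying through any trailing T's.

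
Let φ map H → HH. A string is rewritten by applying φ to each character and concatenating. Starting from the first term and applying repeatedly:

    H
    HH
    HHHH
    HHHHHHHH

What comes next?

HHHHHHHHHHHHHHHH

Expanding HHHHHHHH: H→HH, H→HH, H→HH, H→HH, H→HH, H→HH, H→HH, H→HH. Concatenated: HH HH HH HH HH HH HH HH.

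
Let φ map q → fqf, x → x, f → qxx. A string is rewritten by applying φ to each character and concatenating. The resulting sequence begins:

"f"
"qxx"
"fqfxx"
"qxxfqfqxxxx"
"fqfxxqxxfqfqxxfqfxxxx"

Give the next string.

Replace each of the 21 characters of fqfxxqxxfqfqxxfqfxxxx in place — qxx fqf qxx x x fqf x x qxx fqf qxx fqf x x qxx fqf qxx x x x x — and concatenate.

qxxfqfqxxxxfqfxxqxxfqfqxxfqfxxqxxfqfqxxxxxx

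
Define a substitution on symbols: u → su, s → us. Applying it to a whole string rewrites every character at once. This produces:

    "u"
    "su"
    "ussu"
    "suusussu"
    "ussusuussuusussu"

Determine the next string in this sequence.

suusussuussusuusussusuussuusussu

Replace each of the 16 characters of ussusuussuusussu in place — su us us su us su su us us su su us su us us su — and concatenate.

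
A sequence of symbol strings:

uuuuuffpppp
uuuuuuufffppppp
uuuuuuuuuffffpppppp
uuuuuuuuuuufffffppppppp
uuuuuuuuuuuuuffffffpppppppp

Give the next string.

uuuuuuuuuuuuuuufffffffppppppppp

Each string has the form u^{2n-1} f^{n-1} p^{n+1}, where the shown terms are n = 3, 4, 5, 6, 7.
For the next term, n = 8, so the run lengths are 15, 7, 9.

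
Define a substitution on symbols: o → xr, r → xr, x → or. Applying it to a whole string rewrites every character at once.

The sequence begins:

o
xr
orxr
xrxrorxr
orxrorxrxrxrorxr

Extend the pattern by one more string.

Replace each of the 16 characters of orxrorxrxrxrorxr in place — xr xr or xr xr xr or xr or xr or xr xr xr or xr — and concatenate.

xrxrorxrxrxrorxrorxrorxrxrxrorxr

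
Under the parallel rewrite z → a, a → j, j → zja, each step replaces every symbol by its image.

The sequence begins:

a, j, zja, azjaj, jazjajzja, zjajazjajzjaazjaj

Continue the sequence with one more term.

Replace each of the 17 characters of zjajazjajzjaazjaj in place — a zja j zja j a zja j zja a zja j j a zja j zja — and concatenate.

azjajzjajazjajzjaazjajjazjajzja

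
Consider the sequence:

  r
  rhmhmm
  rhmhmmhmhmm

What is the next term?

Every step adds hmhmm to the end: s(k+1) = s(k)·hmhmm.
Applying this once more to rhmhmmhmhmm:

rhmhmmhmhmmhmhmm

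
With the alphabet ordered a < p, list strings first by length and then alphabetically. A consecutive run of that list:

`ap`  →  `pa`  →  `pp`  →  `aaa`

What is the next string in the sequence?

The successor of aaa increments the rightmost position that isn't already p and resets every position after it to a.

aap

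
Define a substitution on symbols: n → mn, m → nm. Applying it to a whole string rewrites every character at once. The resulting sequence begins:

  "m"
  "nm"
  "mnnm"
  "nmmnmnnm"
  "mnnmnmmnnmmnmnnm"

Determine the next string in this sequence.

nmmnmnnmmnnmnmmnmnnmnmmnnmmnmnnm

Replace each of the 16 characters of mnnmnmmnnmmnmnnm in place — nm mn mn nm mn nm nm mn mn nm nm mn nm mn mn nm — and concatenate.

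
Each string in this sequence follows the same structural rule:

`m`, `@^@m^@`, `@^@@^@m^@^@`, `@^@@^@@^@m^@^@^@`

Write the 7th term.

Every step adds @^@ to the front and ^@ to the end of the previous string.
From @^@@^@@^@m^@^@^@, 3 further steps: @^@@^@@^@m^@^@^@ → @^@@^@@^@@^@m^@^@^@^@ → @^@@^@@^@@^@@^@m^@^@^@^@^@ → (answer).

@^@@^@@^@@^@@^@@^@m^@^@^@^@^@^@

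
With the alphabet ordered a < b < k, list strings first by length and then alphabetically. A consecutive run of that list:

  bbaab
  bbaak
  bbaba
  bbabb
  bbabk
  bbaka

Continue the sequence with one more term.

bbakb

Find the rightmost character of bbaka below k, bump it to the next letter, and reset everything to its right to a.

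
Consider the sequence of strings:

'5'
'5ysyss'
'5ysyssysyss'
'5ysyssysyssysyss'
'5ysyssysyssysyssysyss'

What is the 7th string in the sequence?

Every step adds ysyss to the end: s(k+1) = s(k)·ysyss.
From 5ysyssysyssysyssysyss, 2 further steps: 5ysyssysyssysyssysyss → 5ysyssysyssysyssysyssysyss → (answer).

5ysyssysyssysyssysyssysyssysyss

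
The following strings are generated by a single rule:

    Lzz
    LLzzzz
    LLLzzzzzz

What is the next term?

LLLLzzzzzzzz

Term n consists of n L's, followed by 2n z's (n = 1, 2, …).
At n = 4 the blocks have lengths 4, 8.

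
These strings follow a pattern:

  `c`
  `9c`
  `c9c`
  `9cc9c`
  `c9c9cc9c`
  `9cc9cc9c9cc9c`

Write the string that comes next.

This is a Fibonacci-style word recurrence s(k) = s(k−2)·s(k−1): e.g. c·9c = c9c.
The next term joins c9c9cc9c and 9cc9cc9c9cc9c.

c9c9cc9c9cc9cc9c9cc9c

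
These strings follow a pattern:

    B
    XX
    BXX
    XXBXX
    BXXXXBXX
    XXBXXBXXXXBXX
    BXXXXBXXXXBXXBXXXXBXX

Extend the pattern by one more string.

From term 3 onward, concatenate the second-to-last term with the last: B·XX = BXX, XX·BXX = XXBXX, …
Continuing: XXBXXBXXXXBXX · BXXXXBXXXXBXXBXXXXBXX gives term 8.

XXBXXBXXXXBXXBXXXXBXXXXBXXBXXXXBXX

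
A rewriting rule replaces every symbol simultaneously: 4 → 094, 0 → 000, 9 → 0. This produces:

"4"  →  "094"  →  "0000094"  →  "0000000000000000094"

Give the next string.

Replace each of the 19 characters of 0000000000000000094 in place — 000 000 000 000 000 000 000 000 000 000 000 000 000 000 000 000 000 0 094 — and concatenate.

0000000000000000000000000000000000000000000000000000094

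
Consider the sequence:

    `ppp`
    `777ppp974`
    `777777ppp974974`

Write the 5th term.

Every step adds 777 to the front and 974 to the end of the previous string.
From 777777ppp974974, 2 further steps: 777777ppp974974 → 777777777ppp974974974 → (answer).

777777777777ppp974974974974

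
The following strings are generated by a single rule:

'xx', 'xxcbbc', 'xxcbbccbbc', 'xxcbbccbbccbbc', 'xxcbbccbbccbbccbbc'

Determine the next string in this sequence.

The strings grow by a fixed suffix cbbc each time.
Applying this once more to xxcbbccbbccbbccbbc:

xxcbbccbbccbbccbbccbbc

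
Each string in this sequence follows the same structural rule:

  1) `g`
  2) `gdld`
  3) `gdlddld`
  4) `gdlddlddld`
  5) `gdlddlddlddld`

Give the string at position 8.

gdlddlddlddlddlddlddld

Every step adds dld to the end: s(k+1) = s(k)·dld.
From gdlddlddlddld, 3 further steps: gdlddlddlddld → gdlddlddlddlddld → gdlddlddlddlddlddld → (answer).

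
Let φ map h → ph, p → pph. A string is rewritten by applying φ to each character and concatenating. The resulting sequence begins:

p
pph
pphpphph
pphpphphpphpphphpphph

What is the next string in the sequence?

Replace each of the 21 characters of pphpphphpphpphphpphph in place — pph pph ph pph pph ph pph ph pph pph ph pph pph ph pph ph pph pph ph pph ph — and concatenate.

pphpphphpphpphphpphphpphpphphpphpphphpphphpphpphphpphph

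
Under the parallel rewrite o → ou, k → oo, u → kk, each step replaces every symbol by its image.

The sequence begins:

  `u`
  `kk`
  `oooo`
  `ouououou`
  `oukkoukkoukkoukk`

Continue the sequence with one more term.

φ(oukkoukkoukkoukk) expands symbol-by-symbol to ou kk oo oo ou kk oo oo ou kk oo oo ou kk oo oo; joining the 16 pieces gives the next term.

oukkoooooukkoooooukkoooooukkoooo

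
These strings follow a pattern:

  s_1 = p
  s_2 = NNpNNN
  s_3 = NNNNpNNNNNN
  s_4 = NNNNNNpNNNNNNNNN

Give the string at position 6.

NNNNNNNNNNpNNNNNNNNNNNNNNN

Each term wraps the previous one in NN on the left and NNN on the right.
From NNNNNNpNNNNNNNNN, 2 further steps: NNNNNNpNNNNNNNNN → NNNNNNNNpNNNNNNNNNNNN → (answer).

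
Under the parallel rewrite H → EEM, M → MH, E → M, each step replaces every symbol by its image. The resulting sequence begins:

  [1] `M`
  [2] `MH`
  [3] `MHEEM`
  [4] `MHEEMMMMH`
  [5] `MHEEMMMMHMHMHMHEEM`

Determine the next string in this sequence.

Replace each of the 18 characters of MHEEMMMMHMHMHMHEEM in place — MH EEM M M MH MH MH MH EEM MH EEM MH EEM MH EEM M M MH — and concatenate.

MHEEMMMMHMHMHMHEEMMHEEMMHEEMMHEEMMMMH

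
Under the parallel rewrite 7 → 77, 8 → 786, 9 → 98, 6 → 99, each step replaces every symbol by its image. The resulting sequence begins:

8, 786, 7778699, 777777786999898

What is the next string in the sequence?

Rewriting the 15 symbols of 777777786999898 one by one yields 77 77 77 77 77 77 77 786 99 98 98 98 786 98 786; concatenated:

777777777777777869998989878698786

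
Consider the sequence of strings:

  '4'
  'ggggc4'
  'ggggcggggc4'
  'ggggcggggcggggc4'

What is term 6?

Each term is the previous one with ggggc prepended.
From ggggcggggcggggc4, 2 further steps: ggggcggggcggggc4 → ggggcggggcggggcggggc4 → (answer).

ggggcggggcggggcggggcggggc4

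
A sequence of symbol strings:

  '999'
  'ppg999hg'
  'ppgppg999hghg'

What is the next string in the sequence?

Every step adds ppg to the front and hg to the end of the previous string.
Applying this once more to ppgppg999hghg:

ppgppgppg999hghghg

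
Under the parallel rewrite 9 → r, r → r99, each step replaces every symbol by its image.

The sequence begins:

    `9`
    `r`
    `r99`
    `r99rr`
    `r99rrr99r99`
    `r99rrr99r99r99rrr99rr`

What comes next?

r99rrr99r99r99rrr99rrr99rrr99r99r99rrr99r99

Applying the rule to each of the 21 symbols of r99rrr99r99r99rrr99rr gives the pieces r99 r r r99 r99 r99 r r r99 r r r99 r r r99 r99 r99 r r r99 r99, which concatenate to the answer.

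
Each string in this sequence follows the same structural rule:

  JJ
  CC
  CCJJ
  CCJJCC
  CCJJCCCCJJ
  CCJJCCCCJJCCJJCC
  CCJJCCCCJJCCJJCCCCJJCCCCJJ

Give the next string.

CCJJCCCCJJCCJJCCCCJJCCCCJJCCJJCCCCJJCCJJCC

This is a Fibonacci-style word recurrence s(k) = s(k−1)·s(k−2): e.g. CC·JJ = CCJJ.
The next term joins CCJJCCCCJJCCJJCCCCJJCCCCJJ and CCJJCCCCJJCCJJCC.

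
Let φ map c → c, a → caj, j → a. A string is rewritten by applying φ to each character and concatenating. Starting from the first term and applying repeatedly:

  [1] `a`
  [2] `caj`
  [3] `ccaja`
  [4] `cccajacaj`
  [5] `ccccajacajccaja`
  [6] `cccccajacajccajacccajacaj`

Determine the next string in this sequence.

Applying the rule to each of the 25 symbols of cccccajacajccajacccajacaj gives the pieces c c c c c caj a caj c caj a c c caj a caj c c c caj a caj c caj a, which concatenate to the answer.

ccccccajacajccajacccajacajccccajacajccaja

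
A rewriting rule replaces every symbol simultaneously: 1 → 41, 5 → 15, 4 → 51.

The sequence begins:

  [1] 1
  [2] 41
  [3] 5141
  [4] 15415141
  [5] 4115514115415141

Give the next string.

Rewriting the 16 symbols of 4115514115415141 one by one yields 51 41 41 15 15 41 51 41 41 15 51 41 15 41 51 41; concatenated:

51414115154151414115514115415141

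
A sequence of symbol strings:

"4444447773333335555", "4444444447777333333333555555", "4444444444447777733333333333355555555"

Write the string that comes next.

Each string has the form 4^{3n} 7^{n+1} 3^{3n} 5^{2n}, where the shown terms are n = 2, 3, 4.
Setting n = 5 gives 15, 6, 15, 10 characters in each block.

4444444444444447777773333333333333335555555555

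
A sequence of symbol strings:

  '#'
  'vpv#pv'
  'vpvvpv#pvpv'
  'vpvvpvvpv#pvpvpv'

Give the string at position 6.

s(k+1) = vpv·s(k)·pv, so each term gains vpv as a prefix and pv as a suffix.
From vpvvpvvpv#pvpvpv, 2 further steps: vpvvpvvpv#pvpvpv → vpvvpvvpvvpv#pvpvpvpv → (answer).

vpvvpvvpvvpvvpv#pvpvpvpvpv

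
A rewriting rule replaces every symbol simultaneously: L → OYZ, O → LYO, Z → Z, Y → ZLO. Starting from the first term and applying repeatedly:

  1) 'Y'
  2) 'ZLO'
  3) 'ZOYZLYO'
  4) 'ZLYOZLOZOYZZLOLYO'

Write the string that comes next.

ZOYZZLOLYOZOYZLYOZLYOZLOZZOYZLYOOYZZLOLYO

Applying the rule to each of the 17 symbols of ZLYOZLOZOYZZLOLYO gives the pieces Z OYZ ZLO LYO Z OYZ LYO Z LYO ZLO Z Z OYZ LYO OYZ ZLO LYO, which concatenate to the answer.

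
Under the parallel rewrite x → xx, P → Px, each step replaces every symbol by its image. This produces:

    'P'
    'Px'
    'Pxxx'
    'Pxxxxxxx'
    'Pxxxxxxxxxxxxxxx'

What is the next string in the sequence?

Pxxxxxxxxxxxxxxxxxxxxxxxxxxxxxxx

Replace each of the 16 characters of Pxxxxxxxxxxxxxxx in place — Px xx xx xx xx xx xx xx xx xx xx xx xx xx xx xx — and concatenate.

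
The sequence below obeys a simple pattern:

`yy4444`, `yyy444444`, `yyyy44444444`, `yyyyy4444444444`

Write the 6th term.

yyyyyyy44444444444444

The n-th term is n y's then 2n 4's, where the shown terms are n = 2, 3, 4, 5.
At n = 7 the blocks have lengths 7, 14.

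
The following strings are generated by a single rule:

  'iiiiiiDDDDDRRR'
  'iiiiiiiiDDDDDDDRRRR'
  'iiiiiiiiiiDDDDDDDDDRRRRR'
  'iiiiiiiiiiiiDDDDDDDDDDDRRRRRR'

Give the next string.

Term n consists of 2n i's, followed by 2n-1 D's, followed by n R's, where the shown terms are n = 3, 4, 5, 6.
At n = 7 the blocks have lengths 14, 13, 7.

iiiiiiiiiiiiiiDDDDDDDDDDDDDRRRRRRR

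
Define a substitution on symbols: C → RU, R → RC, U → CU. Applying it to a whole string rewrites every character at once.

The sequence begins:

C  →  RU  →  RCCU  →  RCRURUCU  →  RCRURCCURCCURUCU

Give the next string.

Rewriting the 16 symbols of RCRURCCURCCURUCU one by one yields RC RU RC CU RC RU RU CU RC RU RU CU RC CU RU CU; concatenated:

RCRURCCURCRURUCURCRURUCURCCURUCU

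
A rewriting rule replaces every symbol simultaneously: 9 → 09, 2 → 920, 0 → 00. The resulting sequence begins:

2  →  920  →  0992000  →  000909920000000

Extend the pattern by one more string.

0000000900090992000000000000000

Applying the rule to each of the 15 symbols of 000909920000000 gives the pieces 00 00 00 09 00 09 09 920 00 00 00 00 00 00 00, which concatenate to the answer.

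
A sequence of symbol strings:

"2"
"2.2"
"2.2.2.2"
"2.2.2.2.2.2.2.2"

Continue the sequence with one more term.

2.2.2.2.2.2.2.2.2.2.2.2.2.2.2.2

Every step duplicates the string with '.' between the halves.
So the next term is two copies of 2.2.2.2.2.2.2.2 with '.' between the halves.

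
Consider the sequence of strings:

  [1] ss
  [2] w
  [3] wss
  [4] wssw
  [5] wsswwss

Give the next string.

From term 3 onward, concatenate the last term with the second-to-last: w·ss = wss, wss·w = wssw, …
The next term joins wsswwss and wssw.

wsswwsswssw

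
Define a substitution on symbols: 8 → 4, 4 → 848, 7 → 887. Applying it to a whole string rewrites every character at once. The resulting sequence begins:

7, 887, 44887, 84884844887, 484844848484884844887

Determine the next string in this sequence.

8484848484884848484848484844848484884844887

Applying the rule to each of the 21 symbols of 484844848484884844887 gives the pieces 848 4 848 4 848 848 4 848 4 848 4 848 4 4 848 4 848 848 4 4 887, which concatenate to the answer.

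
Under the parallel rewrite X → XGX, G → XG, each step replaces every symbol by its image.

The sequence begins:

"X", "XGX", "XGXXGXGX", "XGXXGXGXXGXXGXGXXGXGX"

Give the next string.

Applying the rule to each of the 21 symbols of XGXXGXGXXGXXGXGXXGXGX gives the pieces XGX XG XGX XGX XG XGX XG XGX XGX XG XGX XGX XG XGX XG XGX XGX XG XGX XG XGX, which concatenate to the answer.

XGXXGXGXXGXXGXGXXGXGXXGXXGXGXXGXXGXGXXGXGXXGXXGXGXXGXGX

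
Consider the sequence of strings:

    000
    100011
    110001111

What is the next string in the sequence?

Every step adds 1 to the front and 11 to the end of the previous string.
So the next term is 1·110001111·11.

111000111111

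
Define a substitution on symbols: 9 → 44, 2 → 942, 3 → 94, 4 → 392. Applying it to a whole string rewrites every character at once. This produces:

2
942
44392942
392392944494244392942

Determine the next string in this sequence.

Applying the rule to each of the 21 symbols of 392392944494244392942 gives the pieces 94 44 942 94 44 942 44 392 392 392 44 392 942 392 392 94 44 942 44 392 942, which concatenate to the answer.

944494294449424439239239244392942392392944494244392942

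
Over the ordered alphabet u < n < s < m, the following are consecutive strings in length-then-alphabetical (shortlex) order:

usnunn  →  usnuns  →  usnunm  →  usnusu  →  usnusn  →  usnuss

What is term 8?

usnumu

Advancing 2 positions from usnuss through usnuss → usnusm reaches term 8.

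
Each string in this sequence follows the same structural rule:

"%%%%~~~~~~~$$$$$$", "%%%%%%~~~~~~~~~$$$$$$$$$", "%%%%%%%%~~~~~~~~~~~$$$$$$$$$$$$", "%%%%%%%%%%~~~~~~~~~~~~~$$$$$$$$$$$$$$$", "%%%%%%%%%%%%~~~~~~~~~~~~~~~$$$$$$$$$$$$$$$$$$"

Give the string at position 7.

Term n consists of 2n %'s, followed by 2n+3 ~'s, followed by 3n $'s, where the shown terms are n = 2, 3, 4, 5, 6.
Setting n = 8 gives 16, 19, 24 characters in each block.

%%%%%%%%%%%%%%%%~~~~~~~~~~~~~~~~~~~$$$$$$$$$$$$$$$$$$$$$$$$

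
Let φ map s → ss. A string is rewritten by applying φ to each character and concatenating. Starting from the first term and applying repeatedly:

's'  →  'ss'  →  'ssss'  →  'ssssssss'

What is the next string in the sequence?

ssssssssssssssss

Rewriting each symbol of ssssssss: s→ss, s→ss, s→ss, s→ss, s→ss, s→ss, s→ss, s→ss, which concatenates to ss ss ss ss ss ss ss ss.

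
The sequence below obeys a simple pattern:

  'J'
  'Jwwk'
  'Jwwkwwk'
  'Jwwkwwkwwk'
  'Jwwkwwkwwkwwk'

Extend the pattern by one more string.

Every step adds wwk to the end: s(k+1) = s(k)·wwk.
So the next term is Jwwkwwkwwkwwk·wwk.

Jwwkwwkwwkwwkwwk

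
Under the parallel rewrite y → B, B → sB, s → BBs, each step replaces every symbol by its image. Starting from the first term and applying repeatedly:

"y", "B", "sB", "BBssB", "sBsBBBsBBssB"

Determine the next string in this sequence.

Apply φ to sBsBBBsBBssB symbol by symbol: s→BBs, B→sB, s→BBs, B→sB, B→sB, B→sB, s→BBs, B→sB, B→sB, s→BBs, s→BBs, B→sB; joined: BBs sB BBs sB sB sB BBs sB sB BBs BBs sB.

BBssBBBssBsBsBBBssBsBBBsBBssB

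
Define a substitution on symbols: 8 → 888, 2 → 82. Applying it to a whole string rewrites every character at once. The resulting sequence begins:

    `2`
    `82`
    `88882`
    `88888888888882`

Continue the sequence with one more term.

88888888888888888888888888888888888888882

Replace each of the 14 characters of 88888888888882 in place — 888 888 888 888 888 888 888 888 888 888 888 888 888 82 — and concatenate.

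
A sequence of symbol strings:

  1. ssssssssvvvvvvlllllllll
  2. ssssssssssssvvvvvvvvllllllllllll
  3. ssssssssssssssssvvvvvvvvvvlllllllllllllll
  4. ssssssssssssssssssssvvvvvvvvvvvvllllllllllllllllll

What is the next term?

The n-th term is 4n s's then 2n+2 v's then 3n+3 l's, where the shown terms are n = 2, 3, 4, 5.
At n = 6 the blocks have lengths 24, 14, 21.

ssssssssssssssssssssssssvvvvvvvvvvvvvvlllllllllllllllllllll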